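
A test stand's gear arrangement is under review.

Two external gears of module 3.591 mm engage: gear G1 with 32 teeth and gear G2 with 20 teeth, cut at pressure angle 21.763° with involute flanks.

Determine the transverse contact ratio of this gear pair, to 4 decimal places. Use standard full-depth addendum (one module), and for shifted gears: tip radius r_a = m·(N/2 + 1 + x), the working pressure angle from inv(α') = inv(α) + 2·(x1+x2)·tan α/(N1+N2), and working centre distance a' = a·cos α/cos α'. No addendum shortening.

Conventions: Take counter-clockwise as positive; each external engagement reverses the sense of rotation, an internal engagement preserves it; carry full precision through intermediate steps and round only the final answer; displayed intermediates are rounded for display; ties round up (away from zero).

recognized (one external pair, fixed centres): single-mesh tooth geometry, m = 3.591, N1 = 32, N2 = 20
base radii: r_b1 = 53.360850, r_b2 = 33.350531
tip radii: r_a1 = 61.047000, r_a2 = 39.501000
no profile shift: α' = α, a' = a
action lengths: √(r_a1²−r_b1²) = 29.653936, √(r_a2²−r_b2²) = 21.167690
base pitch p_b = π·m·cos α = 10.477378
CR = (29.653936 + 21.167690 − 93.366000·sin 21.76300°)/10.477378 = 1.546616
contact ratio ≈ 1.5466

1.5466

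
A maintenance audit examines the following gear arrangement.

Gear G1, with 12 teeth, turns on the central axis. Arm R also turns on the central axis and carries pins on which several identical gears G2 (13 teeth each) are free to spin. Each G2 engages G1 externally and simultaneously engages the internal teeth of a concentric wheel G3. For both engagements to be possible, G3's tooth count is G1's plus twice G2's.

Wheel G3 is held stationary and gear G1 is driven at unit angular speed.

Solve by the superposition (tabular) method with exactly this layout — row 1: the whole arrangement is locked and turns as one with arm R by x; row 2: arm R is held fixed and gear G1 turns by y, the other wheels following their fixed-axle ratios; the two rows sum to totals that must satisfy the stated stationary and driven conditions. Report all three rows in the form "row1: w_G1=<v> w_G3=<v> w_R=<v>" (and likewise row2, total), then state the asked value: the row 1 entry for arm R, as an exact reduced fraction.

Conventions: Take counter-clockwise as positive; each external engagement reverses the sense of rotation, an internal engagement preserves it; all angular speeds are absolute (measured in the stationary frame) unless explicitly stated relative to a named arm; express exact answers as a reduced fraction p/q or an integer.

row1: w_G1=6/25 w_G3=6/25 w_R=6/25
row2: w_G1=19/25 w_G3=-6/25 w_R=0
total: w_G1=1 w_G3=0 w_R=6/25
asked value: 6/25

topology: planetary set — G1 12T / G2 13T / G3 38T, arm = carrier (Willis)
row 1: whole set turns with the arm by x
row 2 (arm held, sun turns y): ω_ring = −(12/38)·y, ω_arm = 0
boundary: total ω_ring = x − (12/38)·y = 0 and total ω_sun = x + y = 1  ⇒  y = 19/25, x = 6/25
row 2 ring = −(12/38)·19/25 = -6/25
totals (row 1 + row 2): sun 6/25 + 19/25 = 1, ring 6/25 + (-6/25) = 0, arm 6/25 + 0 = 6/25
asked cell (row1, arm) = 6/25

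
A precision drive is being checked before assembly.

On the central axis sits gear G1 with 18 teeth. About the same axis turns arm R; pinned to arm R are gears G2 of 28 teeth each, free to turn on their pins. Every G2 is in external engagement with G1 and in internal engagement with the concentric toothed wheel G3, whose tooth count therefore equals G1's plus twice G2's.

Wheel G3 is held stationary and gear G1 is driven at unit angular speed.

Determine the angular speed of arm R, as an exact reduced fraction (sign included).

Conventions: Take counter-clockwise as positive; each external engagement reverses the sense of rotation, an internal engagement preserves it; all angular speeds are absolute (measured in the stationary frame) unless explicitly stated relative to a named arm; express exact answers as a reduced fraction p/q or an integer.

9/46

recognized (axles ride arm R): planetary set, 18/28/74 teeth
ring teeth: 18 + 2·28 = 74
18(ω_sun−ω_arm) = −74(ω_ring−ω_arm),  ω_ring = 0, ω_sun = 1
18(1−ω_arm) = −74(0−ω_arm)  ⇒  92·ω_arm = 18  ⇒  ω_arm = 9/46
exact speed ratio = 9/46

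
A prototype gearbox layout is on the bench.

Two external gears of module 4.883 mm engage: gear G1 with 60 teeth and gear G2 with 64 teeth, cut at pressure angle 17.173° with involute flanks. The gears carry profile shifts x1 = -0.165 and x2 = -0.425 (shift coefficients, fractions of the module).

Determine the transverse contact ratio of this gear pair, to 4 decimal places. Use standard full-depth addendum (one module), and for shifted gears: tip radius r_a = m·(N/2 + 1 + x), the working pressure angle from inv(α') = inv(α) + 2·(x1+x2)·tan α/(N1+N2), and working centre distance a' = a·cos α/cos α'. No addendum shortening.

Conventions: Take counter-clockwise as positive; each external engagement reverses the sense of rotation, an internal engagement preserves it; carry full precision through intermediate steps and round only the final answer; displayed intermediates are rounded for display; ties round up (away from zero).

2.1815

class = single-mesh tooth geometry [involute pair 60T × 64T, m = 4.883]
base radii: r_b1 = 139.959125, r_b2 = 149.289733
tip radii: r_a1 = 150.567305, r_a2 = 159.063725
inv(α') = inv(17.173°) + 2·(-0.165-0.425)·tan α/(60+64) = 0.00636918  ⇒  α' = 15.17297°
a' = a·cos α / cos α' = 302.7460·cos 17.173°/cos 15.17297° = 299.696242
action lengths: √(r_a1²−r_b1²) = 55.515373, √(r_a2²−r_b2²) = 54.898489
base pitch p_b = π·m·cos α = 14.656485
CR = (55.515373 + 54.898489 − 299.696242·sin 15.17297°)/14.656485 = 2.181506
contact ratio ≈ 2.1815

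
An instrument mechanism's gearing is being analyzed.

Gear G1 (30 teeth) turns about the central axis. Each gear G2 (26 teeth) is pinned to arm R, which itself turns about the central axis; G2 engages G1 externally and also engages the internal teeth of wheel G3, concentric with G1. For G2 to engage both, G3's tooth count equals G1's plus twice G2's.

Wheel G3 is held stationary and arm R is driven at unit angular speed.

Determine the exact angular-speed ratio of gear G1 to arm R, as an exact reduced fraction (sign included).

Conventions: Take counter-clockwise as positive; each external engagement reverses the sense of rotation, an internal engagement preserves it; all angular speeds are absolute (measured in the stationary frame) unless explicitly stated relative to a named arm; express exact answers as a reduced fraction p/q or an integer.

class = planetary set [G3 = 30+2·26 = 82; Willis about the carrier]
ring teeth: 30 + 2·26 = 82
30(ω_sun−ω_arm) = −82(ω_ring−ω_arm),  ω_ring = 0, ω_arm = 1
ω_sun = 1 − (82/30)(0−1) = 56/15
ω_out/ω_in = 56/15

56/15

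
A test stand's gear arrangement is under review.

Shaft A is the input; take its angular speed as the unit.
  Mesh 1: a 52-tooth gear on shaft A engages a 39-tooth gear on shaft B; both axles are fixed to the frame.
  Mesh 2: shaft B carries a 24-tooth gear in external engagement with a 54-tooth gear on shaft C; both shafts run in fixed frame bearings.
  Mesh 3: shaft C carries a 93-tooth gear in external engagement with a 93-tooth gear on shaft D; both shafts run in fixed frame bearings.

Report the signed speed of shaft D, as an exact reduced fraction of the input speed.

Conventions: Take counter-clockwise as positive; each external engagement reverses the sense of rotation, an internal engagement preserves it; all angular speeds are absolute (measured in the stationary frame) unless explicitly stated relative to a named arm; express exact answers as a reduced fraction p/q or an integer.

-16/27

3-mesh fixed-axis compound train (all bearings frame-fixed)
mesh 1 [52T→39T]: |ω|/ω_in = 1×52/39 = 4/3, sense flips to −
mesh 2 [24T→54T]: |ω|/ω_in = (4/3)×24/54 = 16/27, sense flips to +
mesh 3 [93T→93T]: |ω|/ω_in = (16/27)×93/93 = 16/27, sense flips to −
signed output speed (× input speed) = -16/27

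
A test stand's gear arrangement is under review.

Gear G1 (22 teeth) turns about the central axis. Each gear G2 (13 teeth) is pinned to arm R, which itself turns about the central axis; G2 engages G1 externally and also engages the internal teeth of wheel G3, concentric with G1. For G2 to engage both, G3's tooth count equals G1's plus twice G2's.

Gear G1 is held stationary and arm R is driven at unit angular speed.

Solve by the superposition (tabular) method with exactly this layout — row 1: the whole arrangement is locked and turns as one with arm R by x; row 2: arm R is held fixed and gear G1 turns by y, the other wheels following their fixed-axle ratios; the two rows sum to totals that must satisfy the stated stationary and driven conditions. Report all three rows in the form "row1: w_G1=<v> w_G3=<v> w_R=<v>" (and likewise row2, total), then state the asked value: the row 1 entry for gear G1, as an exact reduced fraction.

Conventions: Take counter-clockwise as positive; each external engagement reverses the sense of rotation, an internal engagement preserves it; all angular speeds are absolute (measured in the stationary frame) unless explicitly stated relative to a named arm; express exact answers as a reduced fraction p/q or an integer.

recognized (axles ride arm R): planetary set, 22/13/48 teeth
superposition row 1 [locked train]: every member turns x
row 2 (arm held, sun turns y): ω_ring = −(22/48)·y, ω_arm = 0
boundary: total ω_sun = x + y = 0 and total ω_arm = x = 1  ⇒  y = -1, x = 1
row 2 ring = −(22/48)·(-1) = 11/24
totals (row 1 + row 2): sun 1 + (-1) = 0, ring 1 + 11/24 = 35/24, arm 1 + 0 = 1
asked cell (row1, sun) = 1

row1: w_G1=1 w_G3=1 w_R=1
row2: w_G1=-1 w_G3=11/24 w_R=0
total: w_G1=0 w_G3=35/24 w_R=1
asked value: 1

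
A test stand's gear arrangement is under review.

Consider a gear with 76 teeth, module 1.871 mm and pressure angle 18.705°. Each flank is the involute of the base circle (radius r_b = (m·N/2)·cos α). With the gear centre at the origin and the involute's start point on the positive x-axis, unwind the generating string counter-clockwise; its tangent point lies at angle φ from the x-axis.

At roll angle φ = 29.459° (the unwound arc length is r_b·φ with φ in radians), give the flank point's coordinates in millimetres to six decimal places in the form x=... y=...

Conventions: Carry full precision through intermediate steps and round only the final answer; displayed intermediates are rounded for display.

x=75.664336 y=2.971195

topology: single-mesh involute geometry — m = 1.871, N = 76
pitch radius r_p = m·N/2 = 1.871·76/2 = 71.098000
base radius r_b = r_p·cos α = 71.098000·cos 18.705° = 67.342767
roll angle φ = 29.459° = 0.51415654 rad
x = r_b·(cos φ + φ·sin φ) = 75.664336
y = r_b·(sin φ − φ·cos φ) = 2.971195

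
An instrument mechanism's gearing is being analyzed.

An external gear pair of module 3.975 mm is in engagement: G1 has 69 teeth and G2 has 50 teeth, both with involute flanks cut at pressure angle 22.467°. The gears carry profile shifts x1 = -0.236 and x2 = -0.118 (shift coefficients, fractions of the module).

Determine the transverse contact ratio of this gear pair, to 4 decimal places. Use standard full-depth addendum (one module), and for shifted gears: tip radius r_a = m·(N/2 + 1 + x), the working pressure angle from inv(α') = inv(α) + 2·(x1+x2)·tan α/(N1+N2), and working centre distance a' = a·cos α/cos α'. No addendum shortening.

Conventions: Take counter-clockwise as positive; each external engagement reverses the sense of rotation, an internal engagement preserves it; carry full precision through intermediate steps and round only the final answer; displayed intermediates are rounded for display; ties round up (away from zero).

class = single-mesh tooth geometry [involute pair 69T × 50T, m = 3.975]
base radii: r_b1 = 126.728735, r_b2 = 91.832417
tip radii: r_a1 = 140.174400, r_a2 = 102.880950
inv(α') = inv(22.467°) + 2·(-0.236-0.118)·tan α/(69+50) = 0.01895544  ⇒  α' = 21.60678°
a' = a·cos α / cos α' = 236.5125·cos 22.467°/cos 21.60678° = 235.079498
action lengths: √(r_a1²−r_b1²) = 59.905677, √(r_a2²−r_b2²) = 46.382078
base pitch p_b = π·m·cos α = 11.540002
CR = (59.905677 + 46.382078 − 235.079498·sin 21.60678°)/11.540002 = 1.709130
contact ratio ≈ 1.7091

1.7091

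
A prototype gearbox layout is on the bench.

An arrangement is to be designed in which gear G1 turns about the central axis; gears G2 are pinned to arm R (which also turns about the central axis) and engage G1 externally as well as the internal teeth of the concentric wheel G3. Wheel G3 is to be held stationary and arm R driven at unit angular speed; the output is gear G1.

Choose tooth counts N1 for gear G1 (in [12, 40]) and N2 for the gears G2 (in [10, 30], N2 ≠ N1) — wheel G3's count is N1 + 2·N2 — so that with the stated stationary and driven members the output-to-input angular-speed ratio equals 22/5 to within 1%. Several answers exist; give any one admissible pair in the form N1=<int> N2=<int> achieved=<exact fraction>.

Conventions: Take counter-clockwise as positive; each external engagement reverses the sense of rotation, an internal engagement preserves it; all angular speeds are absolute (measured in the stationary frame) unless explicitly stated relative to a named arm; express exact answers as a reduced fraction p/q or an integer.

N1=15 N2=18 achieved=22/5

topology: planetary set — design target 22/5, arm = carrier (Willis)
Willis with ω_ring = 0: ω_sun/ω_arm = (N1+N3)/N1; set equal to 22/5  ⇒  N3/N1 = 22/5 − 1 = 17/5
N3 = N1 + 2·N2  ⇒  N2/N1 = (N3/N1 − 1)/2 = (17/5 − 1)/2 = 6/5
smallest multiple with N1 ≥ 12 and N2 ≥ 10: k = 3  ⇒  N1 = 3·5 = 15, N2 = 3·6 = 18 (N1 ≤ 40, N2 ≤ 30, N2 ≠ N1 ✓), N3 = 15 + 2·18 = 51
check: (N1+N3)/N1 with N1 = 15, N3 = 51 gives 22/5; |achieved − target| = 0 ≤ 11/250 ✓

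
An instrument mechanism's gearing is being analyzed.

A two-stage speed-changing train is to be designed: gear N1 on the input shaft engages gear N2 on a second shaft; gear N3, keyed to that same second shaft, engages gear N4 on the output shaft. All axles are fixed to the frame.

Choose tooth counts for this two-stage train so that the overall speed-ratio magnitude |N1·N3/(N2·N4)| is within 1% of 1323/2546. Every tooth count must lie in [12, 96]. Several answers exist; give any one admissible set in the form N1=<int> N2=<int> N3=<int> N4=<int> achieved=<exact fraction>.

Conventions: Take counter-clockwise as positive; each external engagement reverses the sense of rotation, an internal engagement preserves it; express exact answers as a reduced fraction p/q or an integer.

2-stage fixed-axis compound train for ratio 1323/2546
target = 1323/2546 in lowest terms: an exact hit needs N1·N3 = k·1323 and N2·N4 = k·2546 for one integer k, every count in [12, 96]; additionally prefer no 1:1 stage (N1 ≠ N2, N3 ≠ N4)
k = 1: N1·N3 = 1323 = 21·63, N2·N4 = 2546 = 38·67
achieved = 21·63/(38·67) = 1323/2546; |achieved − target| = 0 ≤ 1323/254600 ✓

N1=21 N2=38 N3=63 N4=67 achieved=1323/2546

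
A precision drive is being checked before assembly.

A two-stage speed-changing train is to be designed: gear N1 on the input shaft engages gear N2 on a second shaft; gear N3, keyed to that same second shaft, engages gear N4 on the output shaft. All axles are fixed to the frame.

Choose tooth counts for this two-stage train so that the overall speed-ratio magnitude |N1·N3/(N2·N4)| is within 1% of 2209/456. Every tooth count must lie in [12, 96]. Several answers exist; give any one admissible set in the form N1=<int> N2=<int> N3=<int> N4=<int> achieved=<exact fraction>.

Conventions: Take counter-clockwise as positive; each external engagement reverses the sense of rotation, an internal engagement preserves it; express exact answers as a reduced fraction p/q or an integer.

N1=47 N2=12 N3=47 N4=38 achieved=2209/456

design class (target 2209/456): fixed-axis compound train
target = 2209/456 in lowest terms: an exact hit needs N1·N3 = k·2209 and N2·N4 = k·456 for one integer k, every count in [12, 96]; additionally prefer no 1:1 stage (N1 ≠ N2, N3 ≠ N4)
k = 1: N1·N3 = 2209 = 47·47, N2·N4 = 456 = 12·38
achieved = 47·47/(12·38) = 2209/456; |achieved − target| = 0 ≤ 2209/45600 ✓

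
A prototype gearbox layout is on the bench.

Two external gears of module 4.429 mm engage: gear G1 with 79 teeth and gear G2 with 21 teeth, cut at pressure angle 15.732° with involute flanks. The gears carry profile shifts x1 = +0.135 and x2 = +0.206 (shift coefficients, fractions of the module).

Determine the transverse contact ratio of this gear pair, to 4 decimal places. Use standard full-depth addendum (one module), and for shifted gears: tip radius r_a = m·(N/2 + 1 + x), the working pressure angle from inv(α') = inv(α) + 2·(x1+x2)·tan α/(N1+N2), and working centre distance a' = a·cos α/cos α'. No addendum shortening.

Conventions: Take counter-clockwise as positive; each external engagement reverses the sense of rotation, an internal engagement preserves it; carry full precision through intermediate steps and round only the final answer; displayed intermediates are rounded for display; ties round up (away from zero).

single-mesh involute tooth geometry (79T engaging 21T at module 4.429)
base radii: r_b1 = 168.392123, r_b2 = 44.762463
tip radii: r_a1 = 179.972415, r_a2 = 51.845874
inv(α') = inv(15.732°) + 2·(+0.135+0.206)·tan α/(79+21) = 0.00903598  ⇒  α' = 17.00691°
a' = a·cos α / cos α' = 221.4500·cos 15.732°/cos 17.00691° = 222.902208
action lengths: √(r_a1²−r_b1²) = 63.515062, √(r_a2²−r_b2²) = 26.159445
base pitch p_b = π·m·cos α = 13.392898
CR = (63.515062 + 26.159445 − 222.902208·sin 17.00691°)/13.392898 = 1.827724
contact ratio ≈ 1.8277

1.8277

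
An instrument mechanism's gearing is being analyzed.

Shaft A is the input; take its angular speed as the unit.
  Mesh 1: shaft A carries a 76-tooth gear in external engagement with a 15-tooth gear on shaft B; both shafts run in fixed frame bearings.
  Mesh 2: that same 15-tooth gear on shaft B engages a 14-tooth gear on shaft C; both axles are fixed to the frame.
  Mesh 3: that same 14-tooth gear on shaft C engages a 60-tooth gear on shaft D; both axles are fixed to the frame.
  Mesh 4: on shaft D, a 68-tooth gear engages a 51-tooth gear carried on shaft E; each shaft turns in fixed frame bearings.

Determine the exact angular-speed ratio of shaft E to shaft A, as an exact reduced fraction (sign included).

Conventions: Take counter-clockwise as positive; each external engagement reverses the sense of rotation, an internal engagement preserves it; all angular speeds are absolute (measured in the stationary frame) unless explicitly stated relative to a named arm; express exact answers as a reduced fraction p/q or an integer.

76/45

class = fixed-axis compound train [4 meshes; 4 ratios multiply, 4 sense flips]
mesh 1 [76T→15T]: running ratio 76/15, sense −
mesh 2 [15T→14T]: running ratio 38/7, sense +
mesh 3 [14T→60T]: running ratio 19/15, sense −
mesh 4 [68T→51T]: running ratio 76/45, sense +
ω_out/ω_in = 76/45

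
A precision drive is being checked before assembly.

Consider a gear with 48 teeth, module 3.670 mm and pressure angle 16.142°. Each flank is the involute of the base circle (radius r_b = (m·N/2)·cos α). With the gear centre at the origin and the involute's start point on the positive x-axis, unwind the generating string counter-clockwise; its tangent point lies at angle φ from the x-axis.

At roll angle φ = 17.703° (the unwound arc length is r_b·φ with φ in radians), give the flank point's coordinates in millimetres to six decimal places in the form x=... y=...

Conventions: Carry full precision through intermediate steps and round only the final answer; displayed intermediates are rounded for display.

x=88.550191 y=0.823965

topology: single-mesh involute geometry — m = 3.670, N = 48
pitch radius r_p = m·N/2 = 3.670·48/2 = 88.080000
base radius r_b = r_p·cos α = 88.080000·cos 16.142° = 84.607500
roll angle φ = 17.703° = 0.30897564 rad
x = r_b·(cos φ + φ·sin φ) = 88.550191
y = r_b·(sin φ − φ·cos φ) = 0.823965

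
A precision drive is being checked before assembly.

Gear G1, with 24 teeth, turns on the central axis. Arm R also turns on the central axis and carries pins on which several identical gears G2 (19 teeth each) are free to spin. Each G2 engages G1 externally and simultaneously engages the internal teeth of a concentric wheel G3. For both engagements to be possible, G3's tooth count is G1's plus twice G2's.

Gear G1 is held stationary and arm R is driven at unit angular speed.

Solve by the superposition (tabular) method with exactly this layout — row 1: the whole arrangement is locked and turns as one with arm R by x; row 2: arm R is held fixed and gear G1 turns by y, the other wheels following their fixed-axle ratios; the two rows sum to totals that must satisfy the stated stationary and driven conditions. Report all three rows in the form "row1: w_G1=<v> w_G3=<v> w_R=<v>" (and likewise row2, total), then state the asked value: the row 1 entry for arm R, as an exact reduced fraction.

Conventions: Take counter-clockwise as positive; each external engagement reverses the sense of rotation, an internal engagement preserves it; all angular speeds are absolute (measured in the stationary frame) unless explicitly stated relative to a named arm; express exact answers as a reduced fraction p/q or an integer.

planetary set (24T centre, 19T on arm, 62T internal) — Willis relation
row 1 — lock + rotate with arm: ω_sun = ω_ring = ω_arm = x
row 2: sun turns y, ring = −(24/62)·y, arm 0
boundary: total ω_sun = x + y = 0 and total ω_arm = x = 1  ⇒  y = -1, x = 1
row 2 ring = −(24/62)·(-1) = 12/31
totals (row 1 + row 2): sun 1 + (-1) = 0, ring 1 + 12/31 = 43/31, arm 1 + 0 = 1
asked cell (row1, arm) = 1

row1: w_G1=1 w_G3=1 w_R=1
row2: w_G1=-1 w_G3=12/31 w_R=0
total: w_G1=0 w_G3=43/31 w_R=1
asked value: 1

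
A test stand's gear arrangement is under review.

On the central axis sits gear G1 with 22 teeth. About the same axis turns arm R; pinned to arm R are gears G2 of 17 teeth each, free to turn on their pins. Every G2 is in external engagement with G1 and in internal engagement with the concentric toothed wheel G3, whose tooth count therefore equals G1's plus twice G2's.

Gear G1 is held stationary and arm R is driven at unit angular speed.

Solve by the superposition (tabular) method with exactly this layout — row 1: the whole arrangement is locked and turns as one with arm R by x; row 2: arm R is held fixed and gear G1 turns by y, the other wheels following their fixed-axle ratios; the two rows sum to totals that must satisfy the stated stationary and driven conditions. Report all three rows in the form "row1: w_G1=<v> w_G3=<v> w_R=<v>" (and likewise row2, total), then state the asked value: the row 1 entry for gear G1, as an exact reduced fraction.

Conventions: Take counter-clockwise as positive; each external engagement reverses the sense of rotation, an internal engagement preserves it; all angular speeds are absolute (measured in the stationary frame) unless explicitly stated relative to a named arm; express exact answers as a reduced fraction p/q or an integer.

recognized (axles ride arm R): planetary set, 22/17/56 teeth
row 1 (train locked, turned with arm): all members turn x
row 2 — arm fixed, fixed-axis ratios: sun y, ring −(22/56)·y, arm 0
boundary: total ω_sun = x + y = 0 and total ω_arm = x = 1  ⇒  y = -1, x = 1
row 2 ring = −(22/56)·(-1) = 11/28
totals (row 1 + row 2): sun 1 + (-1) = 0, ring 1 + 11/28 = 39/28, arm 1 + 0 = 1
asked cell (row1, sun) = 1

row1: w_G1=1 w_G3=1 w_R=1
row2: w_G1=-1 w_G3=11/28 w_R=0
total: w_G1=0 w_G3=39/28 w_R=1
asked value: 1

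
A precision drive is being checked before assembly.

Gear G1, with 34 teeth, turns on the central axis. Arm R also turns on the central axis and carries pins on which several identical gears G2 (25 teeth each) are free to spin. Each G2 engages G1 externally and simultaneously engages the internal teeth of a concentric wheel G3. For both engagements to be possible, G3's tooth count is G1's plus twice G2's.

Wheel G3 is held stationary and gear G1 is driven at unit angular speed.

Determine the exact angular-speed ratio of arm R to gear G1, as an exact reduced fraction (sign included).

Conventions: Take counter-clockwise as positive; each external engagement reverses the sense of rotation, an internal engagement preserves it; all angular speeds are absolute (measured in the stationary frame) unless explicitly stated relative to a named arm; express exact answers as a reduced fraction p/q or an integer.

17/59

topology: planetary set — G1 34T / G2 25T / G3 84T, arm = carrier (Willis)
ring teeth: 34 + 2·25 = 84
34(ω_sun−ω_arm) = −84(ω_ring−ω_arm),  ω_ring = 0, ω_sun = 1
34(1−ω_arm) = −84(0−ω_arm)  ⇒  118·ω_arm = 34  ⇒  ω_arm = 17/59
ω_out/ω_in = 17/59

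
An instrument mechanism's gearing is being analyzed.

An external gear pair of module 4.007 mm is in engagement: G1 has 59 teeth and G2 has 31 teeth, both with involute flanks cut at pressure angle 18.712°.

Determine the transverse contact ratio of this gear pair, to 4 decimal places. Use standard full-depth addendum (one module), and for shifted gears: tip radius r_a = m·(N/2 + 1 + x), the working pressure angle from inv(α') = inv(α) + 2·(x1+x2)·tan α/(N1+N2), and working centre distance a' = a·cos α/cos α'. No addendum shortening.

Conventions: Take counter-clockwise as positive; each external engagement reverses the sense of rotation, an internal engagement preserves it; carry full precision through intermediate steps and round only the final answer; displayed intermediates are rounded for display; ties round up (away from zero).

1.7896

class = single-mesh tooth geometry [involute pair 59T × 31T, m = 4.007]
base radii: r_b1 = 111.958472, r_b2 = 58.825638
tip radii: r_a1 = 122.213500, r_a2 = 66.115500
no profile shift: α' = α, a' = a
action lengths: √(r_a1²−r_b1²) = 49.004491, √(r_a2²−r_b2²) = 30.179524
base pitch p_b = π·m·cos α = 11.922980
CR = (49.004491 + 30.179524 − 180.315000·sin 18.71200°)/11.922980 = 1.789562
contact ratio ≈ 1.7896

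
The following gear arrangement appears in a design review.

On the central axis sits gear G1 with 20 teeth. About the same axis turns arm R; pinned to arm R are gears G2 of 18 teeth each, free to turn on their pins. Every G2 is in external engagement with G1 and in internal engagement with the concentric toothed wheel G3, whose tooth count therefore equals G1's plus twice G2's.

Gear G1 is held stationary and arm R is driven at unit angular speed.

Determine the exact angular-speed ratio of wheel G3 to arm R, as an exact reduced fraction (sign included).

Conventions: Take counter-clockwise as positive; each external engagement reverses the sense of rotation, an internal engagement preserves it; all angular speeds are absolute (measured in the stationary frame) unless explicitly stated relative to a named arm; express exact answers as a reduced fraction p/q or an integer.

19/14

planetary set (20T centre, 18T on arm, 56T internal) — Willis relation
ring teeth: 20 + 2·18 = 56
20(ω_sun−ω_arm) = −56(ω_ring−ω_arm),  ω_sun = 0, ω_arm = 1
ω_ring = 1 − (20/56)(0−1) = 19/14
ω_out/ω_in = 19/14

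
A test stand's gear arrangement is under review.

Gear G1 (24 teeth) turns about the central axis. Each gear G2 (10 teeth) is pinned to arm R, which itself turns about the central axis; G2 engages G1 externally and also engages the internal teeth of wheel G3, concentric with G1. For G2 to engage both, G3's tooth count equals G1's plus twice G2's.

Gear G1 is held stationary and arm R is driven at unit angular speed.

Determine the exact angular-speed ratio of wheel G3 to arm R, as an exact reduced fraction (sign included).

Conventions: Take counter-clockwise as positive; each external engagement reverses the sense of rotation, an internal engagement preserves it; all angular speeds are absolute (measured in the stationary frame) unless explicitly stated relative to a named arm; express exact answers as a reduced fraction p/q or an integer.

17/11

topology: planetary set — G1 24T / G2 10T / G3 44T, arm = carrier (Willis)
ring teeth: 24 + 2·10 = 44
24(ω_sun−ω_arm) = −44(ω_ring−ω_arm),  ω_sun = 0, ω_arm = 1
ω_ring = 1 − (24/44)(0−1) = 17/11
ω_out/ω_in = 17/11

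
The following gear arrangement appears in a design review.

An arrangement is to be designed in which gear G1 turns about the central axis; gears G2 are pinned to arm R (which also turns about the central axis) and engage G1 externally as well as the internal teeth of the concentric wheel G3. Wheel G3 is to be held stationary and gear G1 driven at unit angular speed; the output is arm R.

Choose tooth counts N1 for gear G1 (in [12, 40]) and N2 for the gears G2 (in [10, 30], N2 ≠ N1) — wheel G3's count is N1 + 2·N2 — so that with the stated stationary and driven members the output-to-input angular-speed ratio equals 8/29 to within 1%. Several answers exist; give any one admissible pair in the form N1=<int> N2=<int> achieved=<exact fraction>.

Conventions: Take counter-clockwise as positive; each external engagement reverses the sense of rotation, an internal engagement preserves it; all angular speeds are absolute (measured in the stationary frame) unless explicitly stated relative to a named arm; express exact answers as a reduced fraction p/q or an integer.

design class (target 8/29): planetary set
Willis with ω_ring = 0: ω_arm/ω_sun = N1/(N1+N3); set equal to 8/29  ⇒  N3/N1 = 1/(8/29) − 1 = 21/8
N3 = N1 + 2·N2  ⇒  N2/N1 = (N3/N1 − 1)/2 = (21/8 − 1)/2 = 13/16
smallest multiple with N1 ≥ 12 and N2 ≥ 10: k = 1  ⇒  N1 = 1·16 = 16, N2 = 1·13 = 13 (N1 ≤ 40, N2 ≤ 30, N2 ≠ N1 ✓), N3 = 16 + 2·13 = 42
check: N1/(N1+N3) with N1 = 16, N3 = 42 gives 8/29; |achieved − target| = 0 ≤ 2/725 ✓

N1=16 N2=13 achieved=8/29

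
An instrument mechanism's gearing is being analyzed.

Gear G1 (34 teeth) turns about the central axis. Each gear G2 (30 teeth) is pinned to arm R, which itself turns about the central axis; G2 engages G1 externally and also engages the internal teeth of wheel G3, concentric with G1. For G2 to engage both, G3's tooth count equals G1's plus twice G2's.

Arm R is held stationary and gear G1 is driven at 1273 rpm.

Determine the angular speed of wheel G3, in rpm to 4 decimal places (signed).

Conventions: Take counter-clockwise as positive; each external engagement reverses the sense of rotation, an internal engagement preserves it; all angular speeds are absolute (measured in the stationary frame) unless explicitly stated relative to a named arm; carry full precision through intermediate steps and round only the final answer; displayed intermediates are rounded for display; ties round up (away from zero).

topology: planetary set — G1 34T / G2 30T / G3 94T, arm = carrier (Willis)
normalise by the input: solve with ω_sun = 1, then scale by 1273 rpm
ring teeth: 34 + 2·30 = 94
34(ω_sun−ω_arm) = −94(ω_ring−ω_arm),  ω_arm = 0, ω_sun = 1
ω_ring = 0 − (34/94)(1−0) = -17/47
scale: ω_ring = -17/47 × 1273 rpm = -460.4468 rpm

-460.4468 rpm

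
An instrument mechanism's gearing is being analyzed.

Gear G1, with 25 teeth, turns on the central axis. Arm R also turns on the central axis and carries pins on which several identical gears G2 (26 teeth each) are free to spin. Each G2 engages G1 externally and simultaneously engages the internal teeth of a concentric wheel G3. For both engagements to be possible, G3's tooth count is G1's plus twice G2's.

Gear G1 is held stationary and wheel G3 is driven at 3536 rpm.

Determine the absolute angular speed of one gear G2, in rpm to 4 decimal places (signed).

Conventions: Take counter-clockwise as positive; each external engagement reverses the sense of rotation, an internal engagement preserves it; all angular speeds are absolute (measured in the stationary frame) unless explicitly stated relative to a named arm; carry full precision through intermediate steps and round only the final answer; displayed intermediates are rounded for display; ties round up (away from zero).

+5236.0000 rpm

topology: planetary set — G1 25T / G2 26T / G3 77T, arm = carrier (Willis)
normalise by the input: solve with ω_ring = 1, then scale by 3536 rpm
ring teeth: 25 + 2·26 = 77
25(ω_sun−ω_arm) = −77(ω_ring−ω_arm),  ω_sun = 0, ω_ring = 1
25(0−ω_arm) = −77(1−ω_arm)  ⇒  102·ω_arm = 77  ⇒  ω_arm = 77/102
sun–planet mesh: 25·(0−77/102) = −26·(ω_p−ω_arm)  ⇒  ω_p−ω_arm = 1925/2652
ω_p = 77/102 + 1925/2652 = 77/52
scale: ω_p = 77/52 × 3536 rpm = +5236.0000 rpm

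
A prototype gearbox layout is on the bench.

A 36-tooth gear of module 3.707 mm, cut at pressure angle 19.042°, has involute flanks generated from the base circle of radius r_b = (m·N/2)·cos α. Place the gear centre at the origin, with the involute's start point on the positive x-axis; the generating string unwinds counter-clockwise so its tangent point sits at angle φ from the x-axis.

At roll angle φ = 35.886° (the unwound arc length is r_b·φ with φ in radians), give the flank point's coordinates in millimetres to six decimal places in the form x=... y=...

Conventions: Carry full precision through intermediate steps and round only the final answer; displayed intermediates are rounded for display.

recognized (one wheel, involute flank): single-mesh tooth geometry, m = 3.707, N = 36
pitch radius r_p = m·N/2 = 3.707·36/2 = 66.726000
base radius r_b = r_p·cos α = 66.726000·cos 19.042° = 63.074731
roll angle φ = 35.886° = 0.62632886 rad
x = r_b·(cos φ + φ·sin φ) = 74.259322
y = r_b·(sin φ − φ·cos φ) = 4.966014

x=74.259322 y=4.966014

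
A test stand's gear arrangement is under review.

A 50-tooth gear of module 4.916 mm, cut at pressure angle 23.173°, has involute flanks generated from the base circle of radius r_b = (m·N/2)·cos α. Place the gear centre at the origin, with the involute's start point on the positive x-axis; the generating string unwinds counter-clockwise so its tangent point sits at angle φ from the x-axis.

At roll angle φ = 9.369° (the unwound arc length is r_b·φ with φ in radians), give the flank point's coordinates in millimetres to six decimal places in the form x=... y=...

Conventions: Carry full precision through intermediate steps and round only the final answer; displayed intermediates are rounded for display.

class = single-mesh tooth geometry [base-circle involute, m = 4.916, 50T]
pitch radius r_p = m·N/2 = 4.916·50/2 = 122.900000
base radius r_b = r_p·cos α = 122.900000·cos 23.173° = 112.984536
roll angle φ = 9.369° = 0.16351990 rad
x = r_b·(cos φ + φ·sin φ) = 114.484986
y = r_b·(sin φ − φ·cos φ) = 0.164228

x=114.484986 y=0.164228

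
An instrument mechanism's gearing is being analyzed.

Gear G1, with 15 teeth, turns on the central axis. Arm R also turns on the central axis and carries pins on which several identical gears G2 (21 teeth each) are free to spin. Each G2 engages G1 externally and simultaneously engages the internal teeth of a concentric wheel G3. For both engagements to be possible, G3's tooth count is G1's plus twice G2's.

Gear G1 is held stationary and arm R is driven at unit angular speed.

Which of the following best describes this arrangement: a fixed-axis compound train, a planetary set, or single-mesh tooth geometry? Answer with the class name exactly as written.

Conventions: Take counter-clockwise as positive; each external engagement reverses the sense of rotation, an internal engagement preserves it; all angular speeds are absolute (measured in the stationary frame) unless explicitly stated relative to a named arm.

planetary set

recognized (axles ride arm R): planetary set, 15/21/57 teeth
classification: planetary set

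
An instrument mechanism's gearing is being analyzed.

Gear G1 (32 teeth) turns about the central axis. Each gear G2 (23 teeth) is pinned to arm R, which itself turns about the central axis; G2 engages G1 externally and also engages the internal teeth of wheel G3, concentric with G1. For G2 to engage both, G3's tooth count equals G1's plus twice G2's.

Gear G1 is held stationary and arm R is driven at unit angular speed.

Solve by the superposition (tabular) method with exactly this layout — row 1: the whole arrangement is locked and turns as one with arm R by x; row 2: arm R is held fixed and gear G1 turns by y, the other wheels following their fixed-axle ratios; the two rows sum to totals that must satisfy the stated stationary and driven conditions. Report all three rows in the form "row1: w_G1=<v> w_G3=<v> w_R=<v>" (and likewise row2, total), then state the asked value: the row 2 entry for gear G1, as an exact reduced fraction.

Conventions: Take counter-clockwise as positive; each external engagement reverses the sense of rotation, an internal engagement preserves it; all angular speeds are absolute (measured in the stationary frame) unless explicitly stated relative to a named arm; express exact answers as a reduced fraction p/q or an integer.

row1: w_G1=1 w_G3=1 w_R=1
row2: w_G1=-1 w_G3=16/39 w_R=0
total: w_G1=0 w_G3=55/39 w_R=1
asked value: -1

topology: planetary set — G1 32T / G2 23T / G3 78T, arm = carrier (Willis)
superposition row 1 [locked train]: every member turns x
superposition row 2 [arm held]: sun y, ring −(32/78)·y, arm 0
boundary: total ω_sun = x + y = 0 and total ω_arm = x = 1  ⇒  y = -1, x = 1
row 2 ring = −(32/78)·(-1) = 16/39
totals (row 1 + row 2): sun 1 + (-1) = 0, ring 1 + 16/39 = 55/39, arm 1 + 0 = 1
asked cell (row2, sun) = -1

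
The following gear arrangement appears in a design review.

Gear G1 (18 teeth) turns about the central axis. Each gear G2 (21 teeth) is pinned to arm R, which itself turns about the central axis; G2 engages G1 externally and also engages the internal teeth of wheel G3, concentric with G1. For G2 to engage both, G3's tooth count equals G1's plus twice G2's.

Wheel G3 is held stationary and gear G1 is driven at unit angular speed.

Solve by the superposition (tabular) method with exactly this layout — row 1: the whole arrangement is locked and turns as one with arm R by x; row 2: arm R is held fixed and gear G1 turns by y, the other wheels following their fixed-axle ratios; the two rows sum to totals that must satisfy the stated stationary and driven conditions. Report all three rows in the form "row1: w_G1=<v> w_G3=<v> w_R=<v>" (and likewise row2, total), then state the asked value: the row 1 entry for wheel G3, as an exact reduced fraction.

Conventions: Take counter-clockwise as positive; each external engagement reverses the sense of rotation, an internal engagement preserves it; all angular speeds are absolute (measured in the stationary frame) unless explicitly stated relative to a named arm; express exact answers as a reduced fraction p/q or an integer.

class = planetary set [G3 = 18+2·21 = 60; Willis about the carrier]
row 1: whole set turns with the arm by x
superposition row 2 [arm held]: sun y, ring −(18/60)·y, arm 0
boundary: total ω_ring = x − (18/60)·y = 0 and total ω_sun = x + y = 1  ⇒  y = 10/13, x = 3/13
row 2 ring = −(18/60)·10/13 = -3/13
totals (row 1 + row 2): sun 3/13 + 10/13 = 1, ring 3/13 + (-3/13) = 0, arm 3/13 + 0 = 3/13
asked cell (row1, ring) = 3/13

row1: w_G1=3/13 w_G3=3/13 w_R=3/13
row2: w_G1=10/13 w_G3=-3/13 w_R=0
total: w_G1=1 w_G3=0 w_R=3/13
asked value: 3/13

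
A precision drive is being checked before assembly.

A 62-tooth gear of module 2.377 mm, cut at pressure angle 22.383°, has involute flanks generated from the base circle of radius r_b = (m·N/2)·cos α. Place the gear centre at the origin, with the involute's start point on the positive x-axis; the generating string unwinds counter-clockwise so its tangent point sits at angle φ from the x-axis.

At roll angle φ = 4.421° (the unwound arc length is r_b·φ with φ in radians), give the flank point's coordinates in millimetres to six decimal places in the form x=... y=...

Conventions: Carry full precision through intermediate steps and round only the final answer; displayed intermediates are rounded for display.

topology: single-mesh involute geometry — m = 2.377, N = 62
pitch radius r_p = m·N/2 = 2.377·62/2 = 73.687000
base radius r_b = r_p·cos α = 73.687000·cos 22.383° = 68.135352
roll angle φ = 4.421° = 0.07716101 rad
x = r_b·(cos φ + φ·sin φ) = 68.337883
y = r_b·(sin φ − φ·cos φ) = 0.010428

x=68.337883 y=0.010428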